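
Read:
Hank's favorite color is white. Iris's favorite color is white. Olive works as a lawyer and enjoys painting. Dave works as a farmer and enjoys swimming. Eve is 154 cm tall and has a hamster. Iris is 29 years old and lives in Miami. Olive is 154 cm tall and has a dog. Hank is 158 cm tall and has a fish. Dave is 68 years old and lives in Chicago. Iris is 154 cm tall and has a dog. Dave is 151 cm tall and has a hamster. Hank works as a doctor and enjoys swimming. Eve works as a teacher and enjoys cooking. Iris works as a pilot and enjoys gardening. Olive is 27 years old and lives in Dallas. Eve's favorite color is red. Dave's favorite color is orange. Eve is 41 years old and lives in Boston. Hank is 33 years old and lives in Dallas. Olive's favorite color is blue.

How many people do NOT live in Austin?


Not in Austin: 5

5


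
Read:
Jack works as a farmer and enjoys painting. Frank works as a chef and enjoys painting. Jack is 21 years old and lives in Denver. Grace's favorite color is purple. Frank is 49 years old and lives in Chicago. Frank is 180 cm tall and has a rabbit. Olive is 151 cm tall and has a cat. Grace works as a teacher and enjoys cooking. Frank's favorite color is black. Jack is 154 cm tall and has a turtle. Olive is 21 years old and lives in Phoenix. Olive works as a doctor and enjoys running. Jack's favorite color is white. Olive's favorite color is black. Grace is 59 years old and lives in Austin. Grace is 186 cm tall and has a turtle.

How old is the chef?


The chef is Frank, age 49

49


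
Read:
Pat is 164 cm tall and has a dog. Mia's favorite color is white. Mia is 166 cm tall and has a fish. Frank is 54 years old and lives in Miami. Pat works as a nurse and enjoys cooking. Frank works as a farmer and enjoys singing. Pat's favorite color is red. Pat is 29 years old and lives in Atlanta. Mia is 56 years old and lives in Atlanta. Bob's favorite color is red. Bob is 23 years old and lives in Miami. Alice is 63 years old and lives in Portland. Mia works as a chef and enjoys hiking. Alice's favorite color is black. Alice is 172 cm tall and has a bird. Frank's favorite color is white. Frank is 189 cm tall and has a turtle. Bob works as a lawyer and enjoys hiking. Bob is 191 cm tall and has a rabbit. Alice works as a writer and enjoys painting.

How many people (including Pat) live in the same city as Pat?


Pat lives in Atlanta. Count = 2

2


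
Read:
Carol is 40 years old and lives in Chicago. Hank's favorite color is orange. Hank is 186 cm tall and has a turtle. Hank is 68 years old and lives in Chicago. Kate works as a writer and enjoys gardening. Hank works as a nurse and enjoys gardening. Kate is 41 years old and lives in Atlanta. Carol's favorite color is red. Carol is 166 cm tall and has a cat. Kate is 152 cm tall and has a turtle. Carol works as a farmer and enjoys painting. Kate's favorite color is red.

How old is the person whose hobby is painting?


Person with hobby=painting is Carol, age 40

40


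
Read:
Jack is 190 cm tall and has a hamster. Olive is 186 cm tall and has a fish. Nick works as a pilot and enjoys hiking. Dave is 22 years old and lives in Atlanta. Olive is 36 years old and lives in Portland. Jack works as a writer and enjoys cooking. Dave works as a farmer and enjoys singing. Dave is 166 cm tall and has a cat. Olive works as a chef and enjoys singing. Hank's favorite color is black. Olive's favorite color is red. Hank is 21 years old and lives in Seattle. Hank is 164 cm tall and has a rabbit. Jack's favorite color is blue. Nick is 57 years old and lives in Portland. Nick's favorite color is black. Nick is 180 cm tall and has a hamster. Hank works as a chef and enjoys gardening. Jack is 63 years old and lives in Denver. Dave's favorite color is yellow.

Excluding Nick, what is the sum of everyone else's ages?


Sum (excluding Nick): 142

142


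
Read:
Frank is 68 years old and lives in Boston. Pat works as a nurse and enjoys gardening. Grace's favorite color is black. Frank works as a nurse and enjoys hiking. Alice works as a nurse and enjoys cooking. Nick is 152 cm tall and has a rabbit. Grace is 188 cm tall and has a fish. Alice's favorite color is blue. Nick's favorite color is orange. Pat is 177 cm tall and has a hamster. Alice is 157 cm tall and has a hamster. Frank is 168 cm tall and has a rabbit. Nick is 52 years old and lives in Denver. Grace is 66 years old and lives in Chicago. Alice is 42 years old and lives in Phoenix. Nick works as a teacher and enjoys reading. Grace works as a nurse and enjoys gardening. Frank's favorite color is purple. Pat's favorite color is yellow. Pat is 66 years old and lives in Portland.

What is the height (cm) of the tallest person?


Tallest: Grace at 188 cm

188


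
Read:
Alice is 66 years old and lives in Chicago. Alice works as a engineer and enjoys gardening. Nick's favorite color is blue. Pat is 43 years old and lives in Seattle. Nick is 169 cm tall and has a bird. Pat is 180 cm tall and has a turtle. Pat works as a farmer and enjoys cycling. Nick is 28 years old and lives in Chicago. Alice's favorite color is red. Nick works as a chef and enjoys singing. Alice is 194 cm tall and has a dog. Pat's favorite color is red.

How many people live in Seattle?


Count in Seattle: 1

1


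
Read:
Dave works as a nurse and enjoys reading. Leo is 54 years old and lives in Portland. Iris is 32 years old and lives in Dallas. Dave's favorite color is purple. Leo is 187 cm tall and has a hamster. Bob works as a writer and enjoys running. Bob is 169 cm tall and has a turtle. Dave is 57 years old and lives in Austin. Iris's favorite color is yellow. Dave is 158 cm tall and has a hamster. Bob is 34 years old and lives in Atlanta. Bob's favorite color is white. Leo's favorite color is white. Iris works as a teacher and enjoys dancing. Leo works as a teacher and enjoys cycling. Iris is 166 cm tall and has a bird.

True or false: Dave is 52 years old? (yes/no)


Dave is actually 57. no

no


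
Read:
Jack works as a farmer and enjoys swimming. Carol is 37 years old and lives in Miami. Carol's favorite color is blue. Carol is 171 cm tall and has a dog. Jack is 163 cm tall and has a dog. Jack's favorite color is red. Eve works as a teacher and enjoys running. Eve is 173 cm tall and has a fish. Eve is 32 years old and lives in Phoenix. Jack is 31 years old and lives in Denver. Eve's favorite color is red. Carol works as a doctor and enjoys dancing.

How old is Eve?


Eve is 32 years old

32


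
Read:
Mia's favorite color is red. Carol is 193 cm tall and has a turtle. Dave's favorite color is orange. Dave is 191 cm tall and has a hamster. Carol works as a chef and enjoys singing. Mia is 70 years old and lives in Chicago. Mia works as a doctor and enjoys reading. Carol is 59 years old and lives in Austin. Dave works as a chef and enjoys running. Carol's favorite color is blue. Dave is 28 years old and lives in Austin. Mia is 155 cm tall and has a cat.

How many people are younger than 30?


Filter: 1

1


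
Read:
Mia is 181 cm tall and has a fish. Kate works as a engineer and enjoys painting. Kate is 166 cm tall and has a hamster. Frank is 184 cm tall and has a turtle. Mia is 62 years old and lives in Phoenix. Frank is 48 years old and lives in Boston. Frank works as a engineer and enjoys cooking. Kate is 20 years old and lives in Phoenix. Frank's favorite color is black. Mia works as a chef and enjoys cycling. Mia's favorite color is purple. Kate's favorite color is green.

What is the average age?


Sum=130, n=3, avg=43.33

43.33


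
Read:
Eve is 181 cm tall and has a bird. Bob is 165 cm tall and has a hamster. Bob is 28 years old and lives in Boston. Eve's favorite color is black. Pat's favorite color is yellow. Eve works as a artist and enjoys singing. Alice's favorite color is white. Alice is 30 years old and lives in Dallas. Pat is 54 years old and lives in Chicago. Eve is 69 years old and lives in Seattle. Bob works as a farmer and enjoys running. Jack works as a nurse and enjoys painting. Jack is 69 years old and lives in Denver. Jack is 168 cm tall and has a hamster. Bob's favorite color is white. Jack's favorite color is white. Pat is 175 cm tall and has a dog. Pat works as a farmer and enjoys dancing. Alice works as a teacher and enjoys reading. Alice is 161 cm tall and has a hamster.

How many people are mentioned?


People: Alice, Bob, Jack, Eve, Pat. Count = 5

5


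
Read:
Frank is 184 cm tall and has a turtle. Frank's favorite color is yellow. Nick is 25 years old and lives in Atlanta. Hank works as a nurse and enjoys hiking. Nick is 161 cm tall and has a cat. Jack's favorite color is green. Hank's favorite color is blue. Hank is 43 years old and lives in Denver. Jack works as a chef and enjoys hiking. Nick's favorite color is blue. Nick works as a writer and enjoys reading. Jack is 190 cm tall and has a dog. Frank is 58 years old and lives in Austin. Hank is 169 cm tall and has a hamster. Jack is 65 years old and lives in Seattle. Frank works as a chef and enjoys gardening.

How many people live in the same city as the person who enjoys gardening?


Person with hobby gardening is Frank, city Austin. Count = 1

1


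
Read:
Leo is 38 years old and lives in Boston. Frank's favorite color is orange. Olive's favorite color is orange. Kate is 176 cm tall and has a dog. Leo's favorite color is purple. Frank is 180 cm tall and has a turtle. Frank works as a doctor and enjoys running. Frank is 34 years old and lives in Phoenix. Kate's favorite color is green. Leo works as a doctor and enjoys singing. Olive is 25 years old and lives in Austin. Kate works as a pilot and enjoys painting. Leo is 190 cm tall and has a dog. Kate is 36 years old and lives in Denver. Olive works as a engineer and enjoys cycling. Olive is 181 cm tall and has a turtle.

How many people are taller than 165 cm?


Taller than 165: 4

4


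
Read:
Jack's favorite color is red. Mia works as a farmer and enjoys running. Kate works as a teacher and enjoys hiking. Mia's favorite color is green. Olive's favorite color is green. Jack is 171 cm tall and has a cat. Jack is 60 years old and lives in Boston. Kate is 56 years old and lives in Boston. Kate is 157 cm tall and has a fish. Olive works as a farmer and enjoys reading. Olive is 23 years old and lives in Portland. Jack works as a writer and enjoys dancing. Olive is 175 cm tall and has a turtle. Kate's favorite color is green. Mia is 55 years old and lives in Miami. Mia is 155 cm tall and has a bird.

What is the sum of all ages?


23+55+60+56 = 194

194


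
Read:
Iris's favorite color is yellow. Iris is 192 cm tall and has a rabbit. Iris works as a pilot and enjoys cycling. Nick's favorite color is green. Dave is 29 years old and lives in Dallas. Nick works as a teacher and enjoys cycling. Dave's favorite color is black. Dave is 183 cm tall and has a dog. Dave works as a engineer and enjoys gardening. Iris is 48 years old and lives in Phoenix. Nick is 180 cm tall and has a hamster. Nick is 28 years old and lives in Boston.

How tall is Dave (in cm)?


Dave is 183 cm tall

183


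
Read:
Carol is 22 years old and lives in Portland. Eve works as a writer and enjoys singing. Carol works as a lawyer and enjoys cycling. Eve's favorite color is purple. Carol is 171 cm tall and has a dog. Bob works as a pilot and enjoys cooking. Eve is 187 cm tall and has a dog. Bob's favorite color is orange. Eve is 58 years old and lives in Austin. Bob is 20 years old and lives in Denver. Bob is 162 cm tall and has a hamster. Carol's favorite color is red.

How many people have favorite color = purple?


Count: 1

1


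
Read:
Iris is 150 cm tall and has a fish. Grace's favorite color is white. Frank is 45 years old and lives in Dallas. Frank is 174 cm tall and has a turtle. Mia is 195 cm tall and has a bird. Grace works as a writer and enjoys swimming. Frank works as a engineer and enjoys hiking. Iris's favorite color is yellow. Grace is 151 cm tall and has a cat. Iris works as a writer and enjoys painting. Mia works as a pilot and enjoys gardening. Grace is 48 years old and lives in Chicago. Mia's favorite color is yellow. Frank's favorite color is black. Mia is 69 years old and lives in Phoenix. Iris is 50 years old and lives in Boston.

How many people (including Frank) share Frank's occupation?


Frank is a engineer. Count = 1

1


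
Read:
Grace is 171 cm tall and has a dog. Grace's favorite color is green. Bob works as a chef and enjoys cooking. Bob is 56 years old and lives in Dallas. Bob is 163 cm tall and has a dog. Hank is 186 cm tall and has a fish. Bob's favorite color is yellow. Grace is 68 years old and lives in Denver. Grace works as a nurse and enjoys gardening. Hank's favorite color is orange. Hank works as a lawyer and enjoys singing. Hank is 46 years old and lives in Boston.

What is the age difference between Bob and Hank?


|56 - 46| = 10

10


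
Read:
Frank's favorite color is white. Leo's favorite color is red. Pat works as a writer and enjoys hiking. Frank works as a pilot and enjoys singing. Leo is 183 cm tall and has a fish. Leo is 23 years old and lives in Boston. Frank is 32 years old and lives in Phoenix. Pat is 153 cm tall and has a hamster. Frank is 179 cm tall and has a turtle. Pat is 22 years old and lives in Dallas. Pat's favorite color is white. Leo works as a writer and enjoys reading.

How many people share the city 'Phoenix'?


Count: 1

1


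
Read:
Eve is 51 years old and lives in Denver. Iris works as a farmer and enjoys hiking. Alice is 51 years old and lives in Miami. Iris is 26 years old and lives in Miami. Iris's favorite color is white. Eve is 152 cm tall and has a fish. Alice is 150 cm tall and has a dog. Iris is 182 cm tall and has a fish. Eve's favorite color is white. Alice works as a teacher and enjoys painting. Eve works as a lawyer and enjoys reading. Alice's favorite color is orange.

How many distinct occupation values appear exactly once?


Unique occupation values: 3

3


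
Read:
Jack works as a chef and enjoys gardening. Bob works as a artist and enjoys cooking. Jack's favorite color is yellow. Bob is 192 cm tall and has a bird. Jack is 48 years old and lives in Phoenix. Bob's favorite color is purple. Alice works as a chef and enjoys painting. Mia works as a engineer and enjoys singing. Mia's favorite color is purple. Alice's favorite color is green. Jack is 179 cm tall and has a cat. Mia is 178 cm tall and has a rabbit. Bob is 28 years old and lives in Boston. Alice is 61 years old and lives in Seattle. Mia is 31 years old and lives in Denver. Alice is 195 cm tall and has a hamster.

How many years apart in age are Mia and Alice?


31 vs 61, diff = 30

30


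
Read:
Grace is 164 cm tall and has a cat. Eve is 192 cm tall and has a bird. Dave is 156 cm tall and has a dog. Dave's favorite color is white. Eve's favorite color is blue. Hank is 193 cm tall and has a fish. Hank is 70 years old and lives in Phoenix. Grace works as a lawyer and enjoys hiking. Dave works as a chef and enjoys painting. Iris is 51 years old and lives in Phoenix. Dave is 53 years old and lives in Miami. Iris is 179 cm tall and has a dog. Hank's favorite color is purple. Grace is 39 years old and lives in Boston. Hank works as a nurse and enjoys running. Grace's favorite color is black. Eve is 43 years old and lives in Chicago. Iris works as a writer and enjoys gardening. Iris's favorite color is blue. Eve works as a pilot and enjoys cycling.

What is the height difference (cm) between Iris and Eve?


|179 - 192| = 13

13


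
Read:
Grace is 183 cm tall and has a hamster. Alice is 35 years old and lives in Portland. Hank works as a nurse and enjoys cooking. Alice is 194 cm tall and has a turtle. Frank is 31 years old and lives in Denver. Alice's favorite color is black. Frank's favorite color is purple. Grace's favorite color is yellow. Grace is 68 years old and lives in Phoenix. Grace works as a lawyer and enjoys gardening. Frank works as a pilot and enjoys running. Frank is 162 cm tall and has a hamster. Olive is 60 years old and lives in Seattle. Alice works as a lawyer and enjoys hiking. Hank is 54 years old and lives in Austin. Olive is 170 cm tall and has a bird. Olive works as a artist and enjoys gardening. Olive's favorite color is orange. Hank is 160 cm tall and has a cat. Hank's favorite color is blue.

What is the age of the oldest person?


Oldest: Grace at 68

68


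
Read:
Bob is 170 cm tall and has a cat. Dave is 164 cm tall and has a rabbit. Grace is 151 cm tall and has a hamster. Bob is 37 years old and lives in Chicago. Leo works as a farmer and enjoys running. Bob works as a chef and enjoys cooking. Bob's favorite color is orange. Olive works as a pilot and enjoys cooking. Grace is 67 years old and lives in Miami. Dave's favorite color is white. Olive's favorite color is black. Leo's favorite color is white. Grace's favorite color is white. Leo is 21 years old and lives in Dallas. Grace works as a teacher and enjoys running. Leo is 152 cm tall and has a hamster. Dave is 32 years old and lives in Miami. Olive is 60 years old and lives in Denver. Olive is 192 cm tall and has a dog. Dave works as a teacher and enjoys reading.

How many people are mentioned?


People: Bob, Grace, Olive, Leo, Dave. Count = 5

5


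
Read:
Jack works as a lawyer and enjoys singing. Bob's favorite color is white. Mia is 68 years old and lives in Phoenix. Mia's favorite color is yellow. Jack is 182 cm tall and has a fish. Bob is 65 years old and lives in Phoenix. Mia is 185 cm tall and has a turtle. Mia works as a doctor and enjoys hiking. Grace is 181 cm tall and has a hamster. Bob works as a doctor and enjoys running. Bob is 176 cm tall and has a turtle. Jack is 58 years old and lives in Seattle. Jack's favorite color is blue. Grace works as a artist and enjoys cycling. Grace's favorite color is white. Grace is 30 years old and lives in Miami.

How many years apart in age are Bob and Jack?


65 vs 58, diff = 7

7


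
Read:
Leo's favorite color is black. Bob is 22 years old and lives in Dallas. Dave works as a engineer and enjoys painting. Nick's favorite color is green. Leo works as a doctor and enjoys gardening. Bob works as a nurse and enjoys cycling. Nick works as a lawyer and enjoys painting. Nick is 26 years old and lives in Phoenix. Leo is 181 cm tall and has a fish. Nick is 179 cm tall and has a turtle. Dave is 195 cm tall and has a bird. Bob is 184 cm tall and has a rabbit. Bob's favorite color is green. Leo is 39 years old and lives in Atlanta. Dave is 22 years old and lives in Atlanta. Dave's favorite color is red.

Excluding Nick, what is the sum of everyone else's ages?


Sum (excluding Nick): 83

83


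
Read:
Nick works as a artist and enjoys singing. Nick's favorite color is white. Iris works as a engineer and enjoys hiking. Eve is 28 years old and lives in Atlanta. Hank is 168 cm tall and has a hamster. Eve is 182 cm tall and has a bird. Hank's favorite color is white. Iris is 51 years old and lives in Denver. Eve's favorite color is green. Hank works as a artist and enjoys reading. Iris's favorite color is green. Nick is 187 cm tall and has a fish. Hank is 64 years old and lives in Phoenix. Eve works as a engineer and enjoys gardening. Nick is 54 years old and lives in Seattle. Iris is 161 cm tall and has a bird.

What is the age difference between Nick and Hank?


|54 - 64| = 10

10


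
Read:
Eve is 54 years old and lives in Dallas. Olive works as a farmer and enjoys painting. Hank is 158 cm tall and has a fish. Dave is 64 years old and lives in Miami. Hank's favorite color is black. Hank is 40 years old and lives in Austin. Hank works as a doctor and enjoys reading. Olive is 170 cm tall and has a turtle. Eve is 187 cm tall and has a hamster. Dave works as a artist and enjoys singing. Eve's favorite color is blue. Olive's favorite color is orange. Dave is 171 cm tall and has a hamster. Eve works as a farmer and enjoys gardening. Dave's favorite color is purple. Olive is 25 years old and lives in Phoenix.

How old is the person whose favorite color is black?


Person with favorite color=black is Hank, age 40

40


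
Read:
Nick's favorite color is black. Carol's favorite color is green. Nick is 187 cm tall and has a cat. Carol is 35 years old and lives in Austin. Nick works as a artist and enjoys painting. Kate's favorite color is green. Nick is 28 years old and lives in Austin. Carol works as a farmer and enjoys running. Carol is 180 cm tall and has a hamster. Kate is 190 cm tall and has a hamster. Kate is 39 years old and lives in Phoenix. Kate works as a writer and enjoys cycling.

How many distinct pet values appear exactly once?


Unique pet values: 1

1


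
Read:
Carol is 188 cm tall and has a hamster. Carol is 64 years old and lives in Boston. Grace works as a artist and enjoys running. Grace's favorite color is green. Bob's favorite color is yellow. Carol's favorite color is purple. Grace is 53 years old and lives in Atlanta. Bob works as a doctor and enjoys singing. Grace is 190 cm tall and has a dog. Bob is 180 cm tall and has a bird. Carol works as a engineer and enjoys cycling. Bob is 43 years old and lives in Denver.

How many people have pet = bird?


Count: 1

1


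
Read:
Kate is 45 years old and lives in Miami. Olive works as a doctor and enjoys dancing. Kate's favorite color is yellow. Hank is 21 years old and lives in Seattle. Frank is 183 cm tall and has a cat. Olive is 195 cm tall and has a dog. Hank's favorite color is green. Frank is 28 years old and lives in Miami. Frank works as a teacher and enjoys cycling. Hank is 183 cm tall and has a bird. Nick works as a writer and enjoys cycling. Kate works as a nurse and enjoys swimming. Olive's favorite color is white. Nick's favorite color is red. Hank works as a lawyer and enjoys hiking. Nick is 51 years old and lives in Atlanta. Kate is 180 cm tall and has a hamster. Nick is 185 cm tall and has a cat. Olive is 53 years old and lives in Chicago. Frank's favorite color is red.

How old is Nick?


Nick is 51 years old

51


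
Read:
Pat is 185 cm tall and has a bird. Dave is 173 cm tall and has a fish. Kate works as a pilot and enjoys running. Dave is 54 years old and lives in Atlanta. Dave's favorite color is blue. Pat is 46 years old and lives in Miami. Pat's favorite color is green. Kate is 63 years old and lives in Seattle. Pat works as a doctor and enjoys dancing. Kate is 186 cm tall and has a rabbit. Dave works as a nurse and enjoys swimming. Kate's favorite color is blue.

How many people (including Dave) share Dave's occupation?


Dave is a nurse. Count = 1

1


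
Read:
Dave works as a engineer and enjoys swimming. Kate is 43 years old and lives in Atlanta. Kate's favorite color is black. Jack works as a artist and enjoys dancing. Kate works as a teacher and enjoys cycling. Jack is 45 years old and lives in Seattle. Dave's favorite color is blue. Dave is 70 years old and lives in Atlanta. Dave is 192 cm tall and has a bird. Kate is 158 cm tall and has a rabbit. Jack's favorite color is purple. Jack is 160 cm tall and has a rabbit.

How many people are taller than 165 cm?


Taller than 165: 1

1


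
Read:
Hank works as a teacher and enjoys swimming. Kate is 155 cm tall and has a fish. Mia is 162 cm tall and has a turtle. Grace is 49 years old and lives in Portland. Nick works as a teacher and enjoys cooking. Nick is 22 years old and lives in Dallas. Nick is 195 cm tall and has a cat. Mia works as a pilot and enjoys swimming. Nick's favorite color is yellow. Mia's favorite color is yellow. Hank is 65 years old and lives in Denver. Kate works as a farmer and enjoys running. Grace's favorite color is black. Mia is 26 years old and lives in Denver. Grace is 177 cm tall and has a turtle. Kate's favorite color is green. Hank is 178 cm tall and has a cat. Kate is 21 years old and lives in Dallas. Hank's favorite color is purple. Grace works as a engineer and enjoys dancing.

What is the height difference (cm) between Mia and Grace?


|162 - 177| = 15

15


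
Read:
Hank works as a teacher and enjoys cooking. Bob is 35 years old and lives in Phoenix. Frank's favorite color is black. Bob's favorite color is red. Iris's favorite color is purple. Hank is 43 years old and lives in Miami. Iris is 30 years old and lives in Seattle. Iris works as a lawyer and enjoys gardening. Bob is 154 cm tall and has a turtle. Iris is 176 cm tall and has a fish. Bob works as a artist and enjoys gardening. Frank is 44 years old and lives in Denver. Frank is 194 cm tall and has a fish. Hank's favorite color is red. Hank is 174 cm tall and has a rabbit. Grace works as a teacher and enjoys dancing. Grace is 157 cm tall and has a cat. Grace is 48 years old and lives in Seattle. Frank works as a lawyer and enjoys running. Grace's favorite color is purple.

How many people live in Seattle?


Count in Seattle: 2

2


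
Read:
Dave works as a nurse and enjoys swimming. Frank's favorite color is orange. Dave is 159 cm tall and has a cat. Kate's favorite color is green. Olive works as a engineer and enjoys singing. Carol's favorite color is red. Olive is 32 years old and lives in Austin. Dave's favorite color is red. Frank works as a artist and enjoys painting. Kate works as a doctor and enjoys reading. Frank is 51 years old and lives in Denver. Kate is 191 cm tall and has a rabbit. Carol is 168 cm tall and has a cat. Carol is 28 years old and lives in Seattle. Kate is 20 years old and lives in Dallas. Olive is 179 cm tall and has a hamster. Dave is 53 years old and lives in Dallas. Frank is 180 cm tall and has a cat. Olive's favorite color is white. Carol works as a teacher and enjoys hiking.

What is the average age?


Sum=184, n=5, avg=36.8

36.8


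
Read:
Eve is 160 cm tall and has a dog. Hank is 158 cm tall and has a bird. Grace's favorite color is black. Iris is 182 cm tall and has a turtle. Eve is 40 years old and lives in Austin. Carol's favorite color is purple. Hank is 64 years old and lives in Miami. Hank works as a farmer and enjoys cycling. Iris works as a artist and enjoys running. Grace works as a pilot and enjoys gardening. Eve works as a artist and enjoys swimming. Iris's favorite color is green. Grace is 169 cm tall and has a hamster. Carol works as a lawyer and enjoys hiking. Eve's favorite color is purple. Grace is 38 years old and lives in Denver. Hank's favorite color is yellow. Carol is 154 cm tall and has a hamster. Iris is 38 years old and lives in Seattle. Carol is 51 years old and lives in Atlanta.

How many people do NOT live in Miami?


Not in Miami: 4

4


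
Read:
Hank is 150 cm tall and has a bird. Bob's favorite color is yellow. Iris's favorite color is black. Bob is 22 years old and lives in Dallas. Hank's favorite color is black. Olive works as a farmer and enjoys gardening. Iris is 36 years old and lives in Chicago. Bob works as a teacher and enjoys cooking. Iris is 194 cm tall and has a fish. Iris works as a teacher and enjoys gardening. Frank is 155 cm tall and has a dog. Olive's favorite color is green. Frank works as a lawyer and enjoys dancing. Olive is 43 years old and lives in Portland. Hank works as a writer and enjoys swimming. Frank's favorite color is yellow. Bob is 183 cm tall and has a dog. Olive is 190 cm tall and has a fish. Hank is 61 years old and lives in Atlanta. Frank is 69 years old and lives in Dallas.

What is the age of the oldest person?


Oldest: Frank at 69

69


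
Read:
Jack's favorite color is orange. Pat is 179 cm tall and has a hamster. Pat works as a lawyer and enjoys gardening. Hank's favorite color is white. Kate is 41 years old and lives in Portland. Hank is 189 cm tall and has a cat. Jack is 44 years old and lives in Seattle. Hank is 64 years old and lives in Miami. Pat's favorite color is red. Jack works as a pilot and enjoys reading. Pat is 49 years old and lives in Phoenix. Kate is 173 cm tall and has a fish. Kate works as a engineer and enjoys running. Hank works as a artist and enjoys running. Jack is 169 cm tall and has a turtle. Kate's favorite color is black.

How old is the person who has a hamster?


Person with hamster is Pat, age 49

49


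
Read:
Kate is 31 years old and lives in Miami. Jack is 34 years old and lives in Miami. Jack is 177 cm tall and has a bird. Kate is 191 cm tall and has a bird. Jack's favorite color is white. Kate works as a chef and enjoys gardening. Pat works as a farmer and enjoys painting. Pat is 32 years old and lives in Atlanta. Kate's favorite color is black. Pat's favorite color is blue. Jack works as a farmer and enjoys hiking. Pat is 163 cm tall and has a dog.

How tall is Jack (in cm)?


Jack is 177 cm tall

177


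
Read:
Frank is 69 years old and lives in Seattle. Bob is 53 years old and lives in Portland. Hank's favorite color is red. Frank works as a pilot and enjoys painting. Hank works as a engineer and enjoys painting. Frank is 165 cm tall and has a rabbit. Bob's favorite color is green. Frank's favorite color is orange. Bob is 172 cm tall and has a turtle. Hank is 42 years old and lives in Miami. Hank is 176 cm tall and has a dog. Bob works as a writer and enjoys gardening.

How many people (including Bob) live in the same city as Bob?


Bob lives in Portland. Count = 1

1


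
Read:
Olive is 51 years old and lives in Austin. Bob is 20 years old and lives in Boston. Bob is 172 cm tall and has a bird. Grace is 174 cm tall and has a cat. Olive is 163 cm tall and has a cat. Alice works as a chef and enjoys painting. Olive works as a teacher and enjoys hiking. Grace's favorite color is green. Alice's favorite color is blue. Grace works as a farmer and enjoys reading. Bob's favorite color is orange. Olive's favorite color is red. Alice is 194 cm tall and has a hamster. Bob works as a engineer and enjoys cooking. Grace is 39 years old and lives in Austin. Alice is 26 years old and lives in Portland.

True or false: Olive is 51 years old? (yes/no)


Olive is actually 51. yes

yes


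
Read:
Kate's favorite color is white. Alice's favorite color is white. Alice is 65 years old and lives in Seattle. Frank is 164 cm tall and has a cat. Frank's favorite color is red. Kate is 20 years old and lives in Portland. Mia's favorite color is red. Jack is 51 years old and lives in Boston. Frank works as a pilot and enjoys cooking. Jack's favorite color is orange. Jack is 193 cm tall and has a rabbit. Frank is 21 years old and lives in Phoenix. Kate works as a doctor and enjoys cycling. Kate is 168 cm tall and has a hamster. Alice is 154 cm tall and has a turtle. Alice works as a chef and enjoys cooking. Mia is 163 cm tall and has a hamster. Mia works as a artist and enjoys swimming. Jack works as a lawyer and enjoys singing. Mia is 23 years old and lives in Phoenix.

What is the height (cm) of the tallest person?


Tallest: Jack at 193 cm

193


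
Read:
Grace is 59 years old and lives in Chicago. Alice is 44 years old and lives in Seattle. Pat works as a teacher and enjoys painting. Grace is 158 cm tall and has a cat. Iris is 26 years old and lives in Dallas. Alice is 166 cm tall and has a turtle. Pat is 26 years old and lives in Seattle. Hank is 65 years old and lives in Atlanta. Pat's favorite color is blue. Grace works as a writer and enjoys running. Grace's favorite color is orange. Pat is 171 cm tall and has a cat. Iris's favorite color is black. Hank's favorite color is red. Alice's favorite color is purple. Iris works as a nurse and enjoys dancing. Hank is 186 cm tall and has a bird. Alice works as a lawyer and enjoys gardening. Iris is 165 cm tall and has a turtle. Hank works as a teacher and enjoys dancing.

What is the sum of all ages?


26+26+44+65+59 = 220

220


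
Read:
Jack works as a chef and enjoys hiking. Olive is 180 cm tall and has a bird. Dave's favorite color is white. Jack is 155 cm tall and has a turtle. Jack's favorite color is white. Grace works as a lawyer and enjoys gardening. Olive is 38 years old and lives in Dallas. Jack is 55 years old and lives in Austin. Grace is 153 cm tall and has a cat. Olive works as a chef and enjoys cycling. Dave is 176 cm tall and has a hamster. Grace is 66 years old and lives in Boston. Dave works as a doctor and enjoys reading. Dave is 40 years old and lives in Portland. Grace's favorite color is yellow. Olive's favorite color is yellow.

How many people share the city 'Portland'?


Count: 1

1


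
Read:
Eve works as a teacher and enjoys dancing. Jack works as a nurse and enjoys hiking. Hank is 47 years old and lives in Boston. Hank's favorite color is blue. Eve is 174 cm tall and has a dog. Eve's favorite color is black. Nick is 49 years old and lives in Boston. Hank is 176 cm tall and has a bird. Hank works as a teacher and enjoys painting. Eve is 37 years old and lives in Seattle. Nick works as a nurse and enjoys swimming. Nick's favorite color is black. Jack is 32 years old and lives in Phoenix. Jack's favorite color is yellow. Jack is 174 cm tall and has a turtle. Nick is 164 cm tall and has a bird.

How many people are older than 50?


Filter: 0

0


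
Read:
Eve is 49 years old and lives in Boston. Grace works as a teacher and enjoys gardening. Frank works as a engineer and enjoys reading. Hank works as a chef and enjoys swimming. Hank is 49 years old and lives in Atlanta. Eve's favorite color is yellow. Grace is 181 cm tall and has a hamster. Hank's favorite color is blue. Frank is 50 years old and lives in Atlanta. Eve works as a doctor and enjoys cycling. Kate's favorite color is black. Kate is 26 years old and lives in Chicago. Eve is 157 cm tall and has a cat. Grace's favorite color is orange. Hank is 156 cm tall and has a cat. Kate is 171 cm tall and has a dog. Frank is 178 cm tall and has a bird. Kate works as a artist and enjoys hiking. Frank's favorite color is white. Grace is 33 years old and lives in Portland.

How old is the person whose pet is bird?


Person with pet=bird is Frank, age 50

50


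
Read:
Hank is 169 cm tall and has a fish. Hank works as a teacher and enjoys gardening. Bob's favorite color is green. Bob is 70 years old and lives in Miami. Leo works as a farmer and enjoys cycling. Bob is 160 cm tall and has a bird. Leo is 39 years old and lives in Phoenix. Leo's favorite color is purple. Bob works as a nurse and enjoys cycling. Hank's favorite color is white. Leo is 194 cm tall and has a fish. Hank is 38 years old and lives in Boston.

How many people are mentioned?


People: Hank, Leo, Bob. Count = 3

3


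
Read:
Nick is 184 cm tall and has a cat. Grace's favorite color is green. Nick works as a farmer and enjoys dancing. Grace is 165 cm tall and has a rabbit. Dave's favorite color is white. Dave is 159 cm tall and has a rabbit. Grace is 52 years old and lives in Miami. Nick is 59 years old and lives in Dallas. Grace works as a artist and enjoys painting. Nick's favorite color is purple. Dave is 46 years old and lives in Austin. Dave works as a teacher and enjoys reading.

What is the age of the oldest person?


Oldest: Nick at 59

59


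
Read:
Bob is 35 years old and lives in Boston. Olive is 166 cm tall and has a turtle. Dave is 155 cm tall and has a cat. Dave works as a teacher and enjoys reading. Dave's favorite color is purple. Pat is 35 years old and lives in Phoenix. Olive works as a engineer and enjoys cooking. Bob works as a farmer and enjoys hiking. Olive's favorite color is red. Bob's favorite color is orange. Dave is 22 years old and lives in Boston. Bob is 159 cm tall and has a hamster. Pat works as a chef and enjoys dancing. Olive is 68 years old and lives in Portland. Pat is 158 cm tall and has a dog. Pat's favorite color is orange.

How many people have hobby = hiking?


Count: 1

1


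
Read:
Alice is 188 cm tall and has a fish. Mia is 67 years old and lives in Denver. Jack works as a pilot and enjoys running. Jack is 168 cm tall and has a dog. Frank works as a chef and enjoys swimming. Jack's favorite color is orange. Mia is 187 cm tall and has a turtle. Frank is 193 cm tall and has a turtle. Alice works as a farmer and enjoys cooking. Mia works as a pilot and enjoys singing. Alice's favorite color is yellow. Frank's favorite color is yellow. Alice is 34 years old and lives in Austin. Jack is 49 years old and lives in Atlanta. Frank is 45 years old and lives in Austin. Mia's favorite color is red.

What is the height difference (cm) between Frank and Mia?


|193 - 187| = 6

6


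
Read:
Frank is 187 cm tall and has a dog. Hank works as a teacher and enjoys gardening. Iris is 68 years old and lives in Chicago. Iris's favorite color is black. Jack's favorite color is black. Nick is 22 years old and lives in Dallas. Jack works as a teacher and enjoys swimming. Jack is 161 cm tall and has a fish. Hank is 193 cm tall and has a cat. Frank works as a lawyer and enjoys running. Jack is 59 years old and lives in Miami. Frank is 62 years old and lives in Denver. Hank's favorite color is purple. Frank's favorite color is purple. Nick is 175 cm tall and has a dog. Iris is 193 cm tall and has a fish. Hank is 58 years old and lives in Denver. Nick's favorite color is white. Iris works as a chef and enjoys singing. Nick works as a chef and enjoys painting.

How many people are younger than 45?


Filter: 1

1


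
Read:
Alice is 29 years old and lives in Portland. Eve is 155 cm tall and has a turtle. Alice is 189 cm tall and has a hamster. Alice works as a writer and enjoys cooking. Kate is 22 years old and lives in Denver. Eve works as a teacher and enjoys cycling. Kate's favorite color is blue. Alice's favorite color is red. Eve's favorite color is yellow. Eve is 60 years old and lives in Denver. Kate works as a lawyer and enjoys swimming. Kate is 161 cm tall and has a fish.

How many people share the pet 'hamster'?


Count: 1

1


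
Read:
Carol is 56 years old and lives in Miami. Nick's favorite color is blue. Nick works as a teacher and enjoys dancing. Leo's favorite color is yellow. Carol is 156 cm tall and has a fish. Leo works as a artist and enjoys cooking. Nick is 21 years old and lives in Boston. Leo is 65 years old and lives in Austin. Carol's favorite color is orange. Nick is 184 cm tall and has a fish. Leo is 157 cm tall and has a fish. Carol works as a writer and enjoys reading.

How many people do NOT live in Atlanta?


Not in Atlanta: 3

3


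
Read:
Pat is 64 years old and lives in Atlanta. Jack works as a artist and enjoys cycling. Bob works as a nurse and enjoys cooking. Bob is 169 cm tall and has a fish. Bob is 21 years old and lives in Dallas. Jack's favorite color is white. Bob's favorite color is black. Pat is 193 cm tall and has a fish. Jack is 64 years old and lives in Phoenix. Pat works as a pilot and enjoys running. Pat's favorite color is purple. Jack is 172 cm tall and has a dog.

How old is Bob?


Bob is 21 years old

21


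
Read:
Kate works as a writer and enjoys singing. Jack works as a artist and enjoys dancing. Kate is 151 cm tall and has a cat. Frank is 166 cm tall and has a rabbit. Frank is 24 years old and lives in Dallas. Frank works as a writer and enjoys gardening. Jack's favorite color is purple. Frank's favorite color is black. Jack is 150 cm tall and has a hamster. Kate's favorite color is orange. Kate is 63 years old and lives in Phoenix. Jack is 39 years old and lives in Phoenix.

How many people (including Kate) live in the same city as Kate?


Kate lives in Phoenix. Count = 2

2


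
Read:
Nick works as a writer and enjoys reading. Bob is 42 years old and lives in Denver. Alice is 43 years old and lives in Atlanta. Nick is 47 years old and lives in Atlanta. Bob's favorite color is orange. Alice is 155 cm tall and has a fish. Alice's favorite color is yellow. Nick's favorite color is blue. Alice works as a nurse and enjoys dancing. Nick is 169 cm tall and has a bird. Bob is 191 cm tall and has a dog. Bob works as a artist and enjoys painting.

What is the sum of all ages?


42+47+43 = 132

132


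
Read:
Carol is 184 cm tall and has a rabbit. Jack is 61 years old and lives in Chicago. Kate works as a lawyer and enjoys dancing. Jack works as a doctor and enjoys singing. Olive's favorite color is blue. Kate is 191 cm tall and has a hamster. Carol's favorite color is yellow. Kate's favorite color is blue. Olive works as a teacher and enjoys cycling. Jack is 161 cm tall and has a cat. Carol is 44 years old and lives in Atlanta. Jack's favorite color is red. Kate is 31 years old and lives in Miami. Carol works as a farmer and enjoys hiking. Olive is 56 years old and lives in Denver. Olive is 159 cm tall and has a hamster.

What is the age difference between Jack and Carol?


|61 - 44| = 17

17
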